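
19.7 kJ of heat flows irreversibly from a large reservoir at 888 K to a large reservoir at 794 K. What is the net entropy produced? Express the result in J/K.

ΔS_total = 2.63 J/K

ΔS_hot = −Q/T_H = −19700/888 = -22.18 J/K and ΔS_cold = +Q/T_C = 19700/794 = 24.81 J/K.
ΔS_total = -22.18 + 24.81 = 2.63 J/K, positive as the second law requires.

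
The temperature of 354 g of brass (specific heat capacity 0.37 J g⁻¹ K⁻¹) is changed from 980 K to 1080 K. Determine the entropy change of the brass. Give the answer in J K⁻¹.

ΔS = 12.7 J/K

ΔS = ∫dQ_rev/T = m c ln(T₂/T₁) = 354 × 0.37 × ln(1080/980) = 12.7 J/K.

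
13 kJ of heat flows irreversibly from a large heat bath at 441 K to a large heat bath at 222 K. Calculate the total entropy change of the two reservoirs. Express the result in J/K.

ΔS_hot = −Q/T_H = −13000/441 = -29.48 J/K and ΔS_cold = +Q/T_C = 13000/222 = 58.56 J/K.
ΔS_total = -29.48 + 58.56 = 29.1 J/K, positive as the second law requires.

ΔS_total = 29.1 J/K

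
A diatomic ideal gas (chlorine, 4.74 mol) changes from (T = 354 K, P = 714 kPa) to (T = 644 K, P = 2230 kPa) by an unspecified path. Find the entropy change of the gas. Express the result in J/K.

ΔS = 37.7 J/K

ΔS = nC_p ln(T₂/T₁) − nR ln(P₂/P₁), with C_p = 7R/2 = 29.1 J mol⁻¹ K⁻¹ for a diatomic ideal gas.
ΔS = 4.74 × [29.1 × ln(644/354) − 8.314 × ln(2230/714)] = 37.7 J/K.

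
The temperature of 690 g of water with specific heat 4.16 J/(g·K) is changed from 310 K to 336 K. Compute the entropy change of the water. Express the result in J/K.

ΔS = ∫dQ_rev/T = m c ln(T₂/T₁) = 690 × 4.16 × ln(336/310) = 231 J/K.

ΔS = 231 J/K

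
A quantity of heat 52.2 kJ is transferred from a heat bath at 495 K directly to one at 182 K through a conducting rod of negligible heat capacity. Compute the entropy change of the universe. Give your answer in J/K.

ΔS_total = 181 J/K

ΔS_hot = −Q/T_H = −52200/495 = -105.5 J/K and ΔS_cold = +Q/T_C = 52200/182 = 286.8 J/K.
ΔS_total = -105.5 + 286.8 = 181 J/K, positive as the second law requires.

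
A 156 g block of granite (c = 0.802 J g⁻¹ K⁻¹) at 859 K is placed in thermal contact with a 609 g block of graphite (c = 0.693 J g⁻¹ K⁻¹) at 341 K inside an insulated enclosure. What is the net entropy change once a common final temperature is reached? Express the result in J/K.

ΔS_total = 47.5 J/K

Energy balance: T_f = (m₁c₁T₁ + m₂c₂T₂)/(m₁c₁ + m₂c₂) = 459.45 K.
ΔS₁ = m₁c₁ ln(T_f/T₁) = 125.112 × ln(459.45/859) = -78.29 J/K.
ΔS₂ = m₂c₂ ln(T_f/T₂) = 422.037 × ln(459.45/341) = 125.8 J/K.
ΔS_total = -78.29 + 125.8 = 47.5 J/K.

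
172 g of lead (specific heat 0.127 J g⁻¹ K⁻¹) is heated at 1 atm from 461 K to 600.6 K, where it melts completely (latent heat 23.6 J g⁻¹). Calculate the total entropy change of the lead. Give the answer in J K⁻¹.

Warming step: ΔS₁ = m c ln(T_tr/T_i) = 172 × 0.127 × ln(600.6/461) = 5.778 J/K.
Phase change: ΔS₂ = +mL/T_tr = 172 × 23.6 / 600.6 = 6.759 J/K.
ΔS_total = (5.778) + (6.759) = 12.5 J/K.

ΔS = 12.5 J/K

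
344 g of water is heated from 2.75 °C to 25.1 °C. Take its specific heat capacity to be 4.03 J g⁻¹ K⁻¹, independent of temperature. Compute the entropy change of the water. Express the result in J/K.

ΔS = 108 J/K

In kelvin: T₁ = 275.9 K, T₂ = 298.25 K. ΔS = ∫dQ_rev/T = m c ln(T₂/T₁) = 344 × 4.03 × ln(298.25/275.9) = 108 J/K.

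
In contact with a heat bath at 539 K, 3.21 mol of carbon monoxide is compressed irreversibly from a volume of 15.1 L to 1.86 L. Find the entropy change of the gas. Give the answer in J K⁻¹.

Entropy is a state function, so ΔS_gas depends only on the end states.
For an isothermal ideal gas ΔS_gas = nR ln(V₂/V₁) = 3.21 × 8.314 × ln(1.86/15.1) = -55.9 J/K.

ΔS_gas = -55.9 J/K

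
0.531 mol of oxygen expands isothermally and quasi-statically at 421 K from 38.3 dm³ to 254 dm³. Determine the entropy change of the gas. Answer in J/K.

For an isothermal ideal gas ΔS_gas = nR ln(V₂/V₁) = 0.531 × 8.314 × ln(254/38.3) = 8.35 J/K.

ΔS_gas = 8.35 J/K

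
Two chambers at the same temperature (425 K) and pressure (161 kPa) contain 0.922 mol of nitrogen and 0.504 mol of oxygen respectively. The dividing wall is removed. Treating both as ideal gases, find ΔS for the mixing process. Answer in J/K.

ΔS_mix = 7.7 J/K

Mole fractions: x_A = 0.922/1.43 = 0.647, x_B = 0.353.
ΔS_mix = −R(n_A ln x_A + n_B ln x_B) = −8.314 × (0.922 ln 0.647 + 0.504 ln 0.353) = 7.7 J/K.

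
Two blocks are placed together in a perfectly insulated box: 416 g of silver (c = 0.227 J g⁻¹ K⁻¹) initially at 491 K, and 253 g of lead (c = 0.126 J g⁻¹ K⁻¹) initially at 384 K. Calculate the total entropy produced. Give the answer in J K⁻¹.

Energy balance: T_f = (m₁c₁T₁ + m₂c₂T₂)/(m₁c₁ + m₂c₂) = 464 K.
ΔS₁ = m₁c₁ ln(T_f/T₁) = 94.432 × ln(464/491) = -5.342 J/K.
ΔS₂ = m₂c₂ ln(T_f/T₂) = 31.878 × ln(464/384) = 6.032 J/K.
ΔS_total = -5.342 + 6.032 = 0.69 J/K.

ΔS_total = 0.69 J/K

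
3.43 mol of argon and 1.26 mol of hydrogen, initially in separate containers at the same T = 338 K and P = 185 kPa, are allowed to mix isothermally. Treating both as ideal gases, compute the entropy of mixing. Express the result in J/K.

ΔS_mix = 22.7 J/K

Mole fractions: x_A = 3.43/4.69 = 0.731, x_B = 0.269.
ΔS_mix = −R(n_A ln x_A + n_B ln x_B) = −8.314 × (3.43 ln 0.731 + 1.26 ln 0.269) = 22.7 J/K.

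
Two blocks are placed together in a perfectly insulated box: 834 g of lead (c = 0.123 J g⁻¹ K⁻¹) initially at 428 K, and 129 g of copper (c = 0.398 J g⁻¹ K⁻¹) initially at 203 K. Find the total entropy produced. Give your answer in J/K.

ΔS_total = 8.62 J/K

Energy balance: T_f = (m₁c₁T₁ + m₂c₂T₂)/(m₁c₁ + m₂c₂) = 352.95 K.
ΔS₁ = m₁c₁ ln(T_f/T₁) = 102.582 × ln(352.95/428) = -19.78 J/K.
ΔS₂ = m₂c₂ ln(T_f/T₂) = 51.342 × ln(352.95/203) = 28.4 J/K.
ΔS_total = -19.78 + 28.4 = 8.62 J/K.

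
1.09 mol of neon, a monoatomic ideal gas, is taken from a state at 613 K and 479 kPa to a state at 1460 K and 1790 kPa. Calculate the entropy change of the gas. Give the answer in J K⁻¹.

ΔS = 7.71 J/K

ΔS = nC_p ln(T₂/T₁) − nR ln(P₂/P₁), with C_p = 5R/2 = 20.79 J mol⁻¹ K⁻¹ for a monoatomic ideal gas.
ΔS = 1.09 × [20.79 × ln(1460/613) − 8.314 × ln(1790/479)] = 7.71 J/K.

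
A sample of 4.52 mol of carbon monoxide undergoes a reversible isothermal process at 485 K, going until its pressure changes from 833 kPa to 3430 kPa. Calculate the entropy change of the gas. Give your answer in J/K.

For an isothermal ideal gas ΔS_gas = nR ln(P₁/P₂) = 4.52 × 8.314 × ln(833/3430) = -53.2 J/K.

ΔS_gas = -53.2 J/K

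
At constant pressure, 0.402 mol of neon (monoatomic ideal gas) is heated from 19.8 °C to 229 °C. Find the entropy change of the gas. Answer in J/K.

In kelvin: T₁ = 292.95 K, T₂ = 502.15 K. At constant pressure, ΔS = nC_p ln(T₂/T₁) with C_p = 5R/2 = 20.79 J mol⁻¹ K⁻¹.
ΔS = 0.402 × 20.79 × ln(502.15/292.95) = 4.5 J/K.

ΔS = 4.5 J/K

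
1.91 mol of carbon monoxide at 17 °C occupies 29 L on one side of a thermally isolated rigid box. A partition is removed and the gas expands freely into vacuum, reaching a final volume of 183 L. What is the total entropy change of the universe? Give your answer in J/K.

ΔS_universe = 29.3 J/K

No heat is exchanged and no work is done, so the ideal-gas temperature stays constant.
Entropy is a state function; using a reversible isothermal path, ΔS_gas = nR ln(V₂/V₁) = 1.91 × 8.314 × ln(183/29) = 29.3 J/K.
The insulated surroundings exchange no heat, so ΔS_surr = 0 and ΔS_universe = ΔS_gas.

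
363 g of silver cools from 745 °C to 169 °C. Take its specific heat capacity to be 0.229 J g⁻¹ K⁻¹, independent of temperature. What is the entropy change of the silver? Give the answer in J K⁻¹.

ΔS = -69.3 J/K

In kelvin: T₁ = 1018.15 K, T₂ = 442.15 K. ΔS = ∫dQ_rev/T = m c ln(T₂/T₁) = 363 × 0.229 × ln(442.15/1018.15) = -69.3 J/K.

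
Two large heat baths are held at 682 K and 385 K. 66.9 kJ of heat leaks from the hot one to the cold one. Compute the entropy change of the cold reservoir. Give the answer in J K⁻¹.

ΔS_cold = 174 J/K

The cold reservoir gains heat Q, so ΔS_cold = +Q/T_C = 66900/385 = 174 J/K.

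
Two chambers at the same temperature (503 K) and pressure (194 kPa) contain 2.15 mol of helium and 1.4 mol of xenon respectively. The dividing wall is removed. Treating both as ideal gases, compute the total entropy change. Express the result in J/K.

ΔS_mix = 19.8 J/K

Mole fractions: x_A = 2.15/3.55 = 0.606, x_B = 0.394.
ΔS_mix = −R(n_A ln x_A + n_B ln x_B) = −8.314 × (2.15 ln 0.606 + 1.4 ln 0.394) = 19.8 J/K.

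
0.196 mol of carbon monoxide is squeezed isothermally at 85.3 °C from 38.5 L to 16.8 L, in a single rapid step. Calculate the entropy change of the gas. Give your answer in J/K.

Entropy is a state function, so ΔS_gas depends only on the end states.
For an isothermal ideal gas ΔS_gas = nR ln(V₂/V₁) = 0.196 × 8.314 × ln(16.8/38.5) = -1.35 J/K.

ΔS_gas = -1.35 J/K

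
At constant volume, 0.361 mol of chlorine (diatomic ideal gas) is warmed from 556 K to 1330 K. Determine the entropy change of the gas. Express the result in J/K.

At constant volume, ΔS = nC_V ln(T₂/T₁) with C_V = 5R/2 = 20.79 J mol⁻¹ K⁻¹.
ΔS = 0.361 × 20.79 × ln(1330/556) = 6.54 J/K.

ΔS = 6.54 J/K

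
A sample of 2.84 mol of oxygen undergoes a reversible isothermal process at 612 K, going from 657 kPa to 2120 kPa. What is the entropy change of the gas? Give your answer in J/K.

ΔS_gas = -27.7 J/K

For an isothermal ideal gas ΔS_gas = nR ln(P₁/P₂) = 2.84 × 8.314 × ln(657/2120) = -27.7 J/K.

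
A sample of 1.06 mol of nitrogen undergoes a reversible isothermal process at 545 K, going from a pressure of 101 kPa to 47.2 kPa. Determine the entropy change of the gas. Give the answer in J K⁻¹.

For an isothermal ideal gas ΔS_gas = nR ln(P₁/P₂) = 1.06 × 8.314 × ln(101/47.2) = 6.7 J/K.

ΔS_gas = 6.7 J/K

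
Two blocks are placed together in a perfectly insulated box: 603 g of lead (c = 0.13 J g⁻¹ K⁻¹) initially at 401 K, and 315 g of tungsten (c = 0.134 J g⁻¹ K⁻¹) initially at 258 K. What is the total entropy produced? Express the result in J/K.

Energy balance: T_f = (m₁c₁T₁ + m₂c₂T₂)/(m₁c₁ + m₂c₂) = 350.95 K.
ΔS₁ = m₁c₁ ln(T_f/T₁) = 78.39 × ln(350.95/401) = -10.45 J/K.
ΔS₂ = m₂c₂ ln(T_f/T₂) = 42.21 × ln(350.95/258) = 12.99 J/K.
ΔS_total = -10.45 + 12.99 = 2.54 J/K.

ΔS_total = 2.54 J/K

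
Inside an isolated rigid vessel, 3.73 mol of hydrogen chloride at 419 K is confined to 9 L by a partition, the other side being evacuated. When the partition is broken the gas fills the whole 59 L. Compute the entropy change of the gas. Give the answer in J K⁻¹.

For an ideal gas in free expansion Q = 0 and W = 0, so T is unchanged.
Entropy is a state function; using a reversible isothermal path, ΔS_gas = nR ln(V₂/V₁) = 3.73 × 8.314 × ln(59/9) = 58.3 J/K.

ΔS_gas = 58.3 J/K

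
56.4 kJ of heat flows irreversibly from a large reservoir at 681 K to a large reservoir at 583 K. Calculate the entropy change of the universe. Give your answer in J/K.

ΔS_total = 13.9 J/K

ΔS_hot = −Q/T_H = −56400/681 = -82.82 J/K and ΔS_cold = +Q/T_C = 56400/583 = 96.74 J/K.
ΔS_total = -82.82 + 96.74 = 13.9 J/K, positive as the second law requires.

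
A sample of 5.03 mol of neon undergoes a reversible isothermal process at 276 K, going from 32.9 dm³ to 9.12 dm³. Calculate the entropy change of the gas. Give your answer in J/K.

ΔS_gas = -53.7 J/K

For an isothermal ideal gas ΔS_gas = nR ln(V₂/V₁) = 5.03 × 8.314 × ln(9.12/32.9) = -53.7 J/K.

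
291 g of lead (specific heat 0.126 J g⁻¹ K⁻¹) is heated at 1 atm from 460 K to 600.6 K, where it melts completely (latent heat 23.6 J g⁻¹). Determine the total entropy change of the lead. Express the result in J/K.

ΔS = 21.2 J/K

Warming step: ΔS₁ = m c ln(T_tr/T_i) = 291 × 0.126 × ln(600.6/460) = 9.779 J/K.
Phase change: ΔS₂ = +mL/T_tr = 291 × 23.6 / 600.6 = 11.43 J/K.
ΔS_total = (9.779) + (11.43) = 21.2 J/K.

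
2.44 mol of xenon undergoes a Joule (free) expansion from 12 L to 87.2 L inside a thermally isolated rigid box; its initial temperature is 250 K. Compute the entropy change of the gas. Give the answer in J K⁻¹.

No heat is exchanged and no work is done, so the ideal-gas temperature stays constant.
Entropy is a state function; using a reversible isothermal path, ΔS_gas = nR ln(V₂/V₁) = 2.44 × 8.314 × ln(87.2/12) = 40.2 J/K.

ΔS_gas = 40.2 J/K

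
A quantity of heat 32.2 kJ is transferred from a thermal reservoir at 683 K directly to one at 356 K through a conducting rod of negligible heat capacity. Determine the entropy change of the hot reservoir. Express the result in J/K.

The hot reservoir loses heat Q, so ΔS_hot = −Q/T_H = −32200/683 = -47.1 J/K.

ΔS_hot = -47.1 J/K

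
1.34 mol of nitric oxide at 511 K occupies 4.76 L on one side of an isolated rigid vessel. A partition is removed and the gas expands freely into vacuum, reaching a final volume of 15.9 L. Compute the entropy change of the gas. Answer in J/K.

ΔS_gas = 13.4 J/K

No heat is exchanged and no work is done, so the ideal-gas temperature stays constant.
Entropy is a state function; using a reversible isothermal path, ΔS_gas = nR ln(V₂/V₁) = 1.34 × 8.314 × ln(15.9/4.76) = 13.4 J/K.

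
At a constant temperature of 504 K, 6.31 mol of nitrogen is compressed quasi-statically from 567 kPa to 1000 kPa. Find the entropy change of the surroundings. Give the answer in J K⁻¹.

For an isothermal ideal gas ΔS_gas = nR ln(P₁/P₂) = 6.31 × 8.314 × ln(567/1000) = -29.8 J/K.
The process is reversible, so ΔS_surr = −ΔS_gas = 29.8 J/K and ΔS_universe = 0.

ΔS_surr = 29.8 J/K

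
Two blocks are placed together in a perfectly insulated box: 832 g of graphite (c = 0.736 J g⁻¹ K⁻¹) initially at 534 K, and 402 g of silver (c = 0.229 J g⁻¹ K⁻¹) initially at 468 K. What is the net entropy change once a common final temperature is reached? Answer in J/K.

Energy balance: T_f = (m₁c₁T₁ + m₂c₂T₂)/(m₁c₁ + m₂c₂) = 525.37 K.
ΔS₁ = m₁c₁ ln(T_f/T₁) = 612.352 × ln(525.37/534) = -9.9717 J/K.
ΔS₂ = m₂c₂ ln(T_f/T₂) = 92.058 × ln(525.37/468) = 10.646 J/K.
ΔS_total = -9.9717 + 10.646 = 0.674 J/K.

ΔS_total = 0.674 J/K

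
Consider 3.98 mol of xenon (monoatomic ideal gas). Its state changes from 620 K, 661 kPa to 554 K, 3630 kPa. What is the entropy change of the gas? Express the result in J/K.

ΔS = -65.7 J/K

ΔS = nC_p ln(T₂/T₁) − nR ln(P₂/P₁), with C_p = 5R/2 = 20.79 J mol⁻¹ K⁻¹ for a monoatomic ideal gas.
ΔS = 3.98 × [20.79 × ln(554/620) − 8.314 × ln(3630/661)] = -65.7 J/K.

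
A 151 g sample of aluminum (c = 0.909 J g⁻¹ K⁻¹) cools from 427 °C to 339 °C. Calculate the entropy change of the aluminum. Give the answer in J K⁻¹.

In kelvin: T₁ = 700.15 K, T₂ = 612.15 K. ΔS = ∫dQ_rev/T = m c ln(T₂/T₁) = 151 × 0.909 × ln(612.15/700.15) = -18.4 J/K.

ΔS = -18.4 J/K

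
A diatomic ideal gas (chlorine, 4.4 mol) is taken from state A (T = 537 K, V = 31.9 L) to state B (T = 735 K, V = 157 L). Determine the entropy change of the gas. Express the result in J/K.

Entropy is a state function: ΔS = nC_V ln(T₂/T₁) + nR ln(V₂/V₁), with C_V = 5R/2 = 20.79 J mol⁻¹ K⁻¹ for a diatomic ideal gas.
ΔS = 4.4 × [20.79 × ln(735/537) + 8.314 × ln(157/31.9)] = 87 J/K.

ΔS = 87 J/K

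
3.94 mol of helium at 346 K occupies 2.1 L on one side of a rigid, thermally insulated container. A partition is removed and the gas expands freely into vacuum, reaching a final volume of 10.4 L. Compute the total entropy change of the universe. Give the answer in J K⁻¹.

ΔS_universe = 52.4 J/K

For an ideal gas in free expansion Q = 0 and W = 0, so T is unchanged.
Entropy is a state function; using a reversible isothermal path, ΔS_gas = nR ln(V₂/V₁) = 3.94 × 8.314 × ln(10.4/2.1) = 52.4 J/K.
The insulated surroundings exchange no heat, so ΔS_surr = 0 and ΔS_universe = ΔS_gas.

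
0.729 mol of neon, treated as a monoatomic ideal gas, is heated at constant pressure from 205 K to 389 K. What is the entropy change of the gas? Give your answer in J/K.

At constant pressure, ΔS = nC_p ln(T₂/T₁) with C_p = 5R/2 = 20.79 J mol⁻¹ K⁻¹.
ΔS = 0.729 × 20.79 × ln(389/205) = 9.71 J/K.

ΔS = 9.71 J/K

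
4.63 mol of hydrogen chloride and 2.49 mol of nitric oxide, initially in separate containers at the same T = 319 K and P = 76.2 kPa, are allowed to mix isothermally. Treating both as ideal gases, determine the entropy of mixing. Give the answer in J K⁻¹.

Mole fractions: x_A = 4.63/7.12 = 0.65, x_B = 0.35.
ΔS_mix = −R(n_A ln x_A + n_B ln x_B) = −8.314 × (4.63 ln 0.65 + 2.49 ln 0.35) = 38.3 J/K.

ΔS_mix = 38.3 J/K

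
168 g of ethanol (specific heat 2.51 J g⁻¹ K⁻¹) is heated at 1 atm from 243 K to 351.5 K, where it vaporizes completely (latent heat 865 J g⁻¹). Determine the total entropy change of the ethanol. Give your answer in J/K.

Warming step: ΔS₁ = m c ln(T_tr/T_i) = 168 × 2.51 × ln(351.5/243) = 155.7 J/K.
Phase change: ΔS₂ = +mL/T_tr = 168 × 865 / 351.5 = 413.4 J/K.
ΔS_total = (155.7) + (413.4) = 569 J/K.

ΔS = 569 J/K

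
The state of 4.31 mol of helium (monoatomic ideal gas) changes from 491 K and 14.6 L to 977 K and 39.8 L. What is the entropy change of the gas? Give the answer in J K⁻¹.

Entropy is a state function: ΔS = nC_V ln(T₂/T₁) + nR ln(V₂/V₁), with C_V = 3R/2 = 12.47 J mol⁻¹ K⁻¹ for a monoatomic ideal gas.
ΔS = 4.31 × [12.47 × ln(977/491) + 8.314 × ln(39.8/14.6)] = 72.9 J/K.

ΔS = 72.9 J/K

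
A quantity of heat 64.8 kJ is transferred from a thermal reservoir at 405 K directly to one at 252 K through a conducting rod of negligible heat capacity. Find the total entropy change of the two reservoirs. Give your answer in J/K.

ΔS_hot = −Q/T_H = −64800/405 = -160 J/K and ΔS_cold = +Q/T_C = 64800/252 = 257.1 J/K.
ΔS_total = -160 + 257.1 = 97.1 J/K, positive as the second law requires.

ΔS_total = 97.1 J/K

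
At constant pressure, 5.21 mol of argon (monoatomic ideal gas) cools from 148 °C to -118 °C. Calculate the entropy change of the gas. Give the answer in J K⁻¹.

ΔS = -108 J/K

In kelvin: T₁ = 421.15 K, T₂ = 155.15 K. At constant pressure, ΔS = nC_p ln(T₂/T₁) with C_p = 5R/2 = 20.79 J mol⁻¹ K⁻¹.
ΔS = 5.21 × 20.79 × ln(155.15/421.15) = -108 J/K.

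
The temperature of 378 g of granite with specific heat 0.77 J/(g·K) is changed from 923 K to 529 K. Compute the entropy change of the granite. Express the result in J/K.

ΔS = ∫dQ_rev/T = m c ln(T₂/T₁) = 378 × 0.77 × ln(529/923) = -162 J/K.

ΔS = -162 J/K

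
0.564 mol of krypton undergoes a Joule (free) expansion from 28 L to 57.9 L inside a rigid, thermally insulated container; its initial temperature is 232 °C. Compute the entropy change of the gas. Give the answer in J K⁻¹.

No heat is exchanged and no work is done, so the ideal-gas temperature stays constant.
Entropy is a state function; using a reversible isothermal path, ΔS_gas = nR ln(V₂/V₁) = 0.564 × 8.314 × ln(57.9/28) = 3.41 J/K.

ΔS_gas = 3.41 J/K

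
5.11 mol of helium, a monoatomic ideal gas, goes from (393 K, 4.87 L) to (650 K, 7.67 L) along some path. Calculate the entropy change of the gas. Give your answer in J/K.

Entropy is a state function: ΔS = nC_V ln(T₂/T₁) + nR ln(V₂/V₁), with C_V = 3R/2 = 12.47 J mol⁻¹ K⁻¹ for a monoatomic ideal gas.
ΔS = 5.11 × [12.47 × ln(650/393) + 8.314 × ln(7.67/4.87)] = 51.4 J/K.

ΔS = 51.4 J/K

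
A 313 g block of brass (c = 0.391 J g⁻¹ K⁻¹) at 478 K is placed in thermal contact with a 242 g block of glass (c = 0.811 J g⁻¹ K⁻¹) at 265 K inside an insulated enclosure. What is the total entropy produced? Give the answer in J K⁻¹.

Energy balance: T_f = (m₁c₁T₁ + m₂c₂T₂)/(m₁c₁ + m₂c₂) = 346.81 K.
ΔS₁ = m₁c₁ ln(T_f/T₁) = 122.383 × ln(346.81/478) = -39.27 J/K.
ΔS₂ = m₂c₂ ln(T_f/T₂) = 196.262 × ln(346.81/265) = 52.8 J/K.
ΔS_total = -39.27 + 52.8 = 13.5 J/K.

ΔS_total = 13.5 J/K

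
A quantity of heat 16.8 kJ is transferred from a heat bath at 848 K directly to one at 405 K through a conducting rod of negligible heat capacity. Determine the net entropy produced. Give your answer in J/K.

ΔS_hot = −Q/T_H = −16800/848 = -19.81 J/K and ΔS_cold = +Q/T_C = 16800/405 = 41.48 J/K.
ΔS_total = -19.81 + 41.48 = 21.7 J/K, positive as the second law requires.

ΔS_total = 21.7 J/K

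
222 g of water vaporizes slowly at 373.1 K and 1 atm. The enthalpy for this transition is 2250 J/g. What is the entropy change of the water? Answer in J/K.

Heat absorbed by the substance: Q = mL = 222 × 2250 = 499500 J.
At constant T, ΔS = Q_rev/T = 499500 / 373.1 = 1340 J/K.

ΔS = 1340 J/K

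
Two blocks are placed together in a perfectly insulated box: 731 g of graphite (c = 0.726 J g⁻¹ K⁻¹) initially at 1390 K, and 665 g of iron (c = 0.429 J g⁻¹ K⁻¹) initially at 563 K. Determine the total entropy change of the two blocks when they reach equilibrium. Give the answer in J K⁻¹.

Energy balance: T_f = (m₁c₁T₁ + m₂c₂T₂)/(m₁c₁ + m₂c₂) = 1100.9 K.
ΔS₁ = m₁c₁ ln(T_f/T₁) = 530.706 × ln(1100.9/1390) = -123.8 J/K.
ΔS₂ = m₂c₂ ln(T_f/T₂) = 285.285 × ln(1100.9/563) = 191.3 J/K.
ΔS_total = -123.8 + 191.3 = 67.5 J/K.

ΔS_total = 67.5 J/K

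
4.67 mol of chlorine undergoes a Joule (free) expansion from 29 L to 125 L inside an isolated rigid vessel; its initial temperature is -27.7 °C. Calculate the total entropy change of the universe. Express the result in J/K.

No heat is exchanged and no work is done, so the ideal-gas temperature stays constant.
Entropy is a state function; using a reversible isothermal path, ΔS_gas = nR ln(V₂/V₁) = 4.67 × 8.314 × ln(125/29) = 56.7 J/K.
The insulated surroundings exchange no heat, so ΔS_surr = 0 and ΔS_universe = ΔS_gas.

ΔS_universe = 56.7 J/K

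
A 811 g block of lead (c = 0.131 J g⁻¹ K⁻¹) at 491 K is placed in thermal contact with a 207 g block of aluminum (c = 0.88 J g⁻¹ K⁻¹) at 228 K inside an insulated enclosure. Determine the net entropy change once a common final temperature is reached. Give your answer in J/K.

Energy balance: T_f = (m₁c₁T₁ + m₂c₂T₂)/(m₁c₁ + m₂c₂) = 324.88 K.
ΔS₁ = m₁c₁ ln(T_f/T₁) = 106.241 × ln(324.88/491) = -43.88 J/K.
ΔS₂ = m₂c₂ ln(T_f/T₂) = 182.16 × ln(324.88/228) = 64.51 J/K.
ΔS_total = -43.88 + 64.51 = 20.6 J/K.

ΔS_total = 20.6 J/K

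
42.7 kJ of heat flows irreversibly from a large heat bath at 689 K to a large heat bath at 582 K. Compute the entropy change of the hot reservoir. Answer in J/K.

The hot reservoir loses heat Q, so ΔS_hot = −Q/T_H = −42700/689 = -62 J/K.

ΔS_hot = -62 J/K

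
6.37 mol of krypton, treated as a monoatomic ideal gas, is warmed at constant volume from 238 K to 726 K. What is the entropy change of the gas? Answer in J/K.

ΔS = 88.6 J/K

At constant volume, ΔS = nC_V ln(T₂/T₁) with C_V = 3R/2 = 12.47 J mol⁻¹ K⁻¹.
ΔS = 6.37 × 12.47 × ln(726/238) = 88.6 J/K.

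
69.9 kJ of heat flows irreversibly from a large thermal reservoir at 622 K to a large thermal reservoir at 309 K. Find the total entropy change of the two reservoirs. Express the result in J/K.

ΔS_total = 114 J/K

ΔS_hot = −Q/T_H = −69900/622 = -112.4 J/K and ΔS_cold = +Q/T_C = 69900/309 = 226.2 J/K.
ΔS_total = -112.4 + 226.2 = 114 J/K, positive as the second law requires.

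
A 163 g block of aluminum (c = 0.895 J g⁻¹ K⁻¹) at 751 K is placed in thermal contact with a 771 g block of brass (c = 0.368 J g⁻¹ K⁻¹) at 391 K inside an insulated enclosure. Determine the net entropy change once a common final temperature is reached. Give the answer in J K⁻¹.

ΔS_total = 21.7 J/K

Energy balance: T_f = (m₁c₁T₁ + m₂c₂T₂)/(m₁c₁ + m₂c₂) = 513.25 K.
ΔS₁ = m₁c₁ ln(T_f/T₁) = 145.885 × ln(513.25/751) = -55.53 J/K.
ΔS₂ = m₂c₂ ln(T_f/T₂) = 283.728 × ln(513.25/391) = 77.19 J/K.
ΔS_total = -55.53 + 77.19 = 21.7 J/K.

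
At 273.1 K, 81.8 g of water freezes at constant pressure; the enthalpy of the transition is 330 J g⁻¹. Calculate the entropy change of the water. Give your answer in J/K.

ΔS = -98.8 J/K

Heat released by the substance: Q = −mL = −81.8 × 330 = −26994 J.
At constant T, ΔS = Q_rev/T = −26994 / 273.1 = -98.8 J/K.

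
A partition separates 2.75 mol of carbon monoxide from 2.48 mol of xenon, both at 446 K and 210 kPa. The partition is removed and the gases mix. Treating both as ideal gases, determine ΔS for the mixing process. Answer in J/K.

Mole fractions: x_A = 2.75/5.23 = 0.526, x_B = 0.474.
ΔS_mix = −R(n_A ln x_A + n_B ln x_B) = −8.314 × (2.75 ln 0.526 + 2.48 ln 0.474) = 30.1 J/K.

ΔS_mix = 30.1 J/K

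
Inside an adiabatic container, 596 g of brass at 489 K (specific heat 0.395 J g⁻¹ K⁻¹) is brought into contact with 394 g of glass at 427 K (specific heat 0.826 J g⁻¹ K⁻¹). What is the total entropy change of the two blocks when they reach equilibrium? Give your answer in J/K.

ΔS_total = 1.26 J/K

Energy balance: T_f = (m₁c₁T₁ + m₂c₂T₂)/(m₁c₁ + m₂c₂) = 453.02 K.
ΔS₁ = m₁c₁ ln(T_f/T₁) = 235.42 × ln(453.02/489) = -17.99 J/K.
ΔS₂ = m₂c₂ ln(T_f/T₂) = 325.444 × ln(453.02/427) = 19.25 J/K.
ΔS_total = -17.99 + 19.25 = 1.26 J/K.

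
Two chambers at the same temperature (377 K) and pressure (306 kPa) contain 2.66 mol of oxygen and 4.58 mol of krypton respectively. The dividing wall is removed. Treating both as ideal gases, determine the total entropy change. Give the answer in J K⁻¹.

ΔS_mix = 39.6 J/K

Mole fractions: x_A = 2.66/7.24 = 0.367, x_B = 0.633.
ΔS_mix = −R(n_A ln x_A + n_B ln x_B) = −8.314 × (2.66 ln 0.367 + 4.58 ln 0.633) = 39.6 J/K.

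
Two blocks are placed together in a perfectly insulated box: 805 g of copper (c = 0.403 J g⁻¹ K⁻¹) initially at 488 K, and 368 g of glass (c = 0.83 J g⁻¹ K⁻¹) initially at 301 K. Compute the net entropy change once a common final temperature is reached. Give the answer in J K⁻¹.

ΔS_total = 18.1 J/K

Energy balance: T_f = (m₁c₁T₁ + m₂c₂T₂)/(m₁c₁ + m₂c₂) = 397.32 K.
ΔS₁ = m₁c₁ ln(T_f/T₁) = 324.415 × ln(397.32/488) = -66.69 J/K.
ΔS₂ = m₂c₂ ln(T_f/T₂) = 305.44 × ln(397.32/301) = 84.8 J/K.
ΔS_total = -66.69 + 84.8 = 18.1 J/K.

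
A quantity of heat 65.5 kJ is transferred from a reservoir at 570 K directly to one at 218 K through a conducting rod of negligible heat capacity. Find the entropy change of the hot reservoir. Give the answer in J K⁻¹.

The hot reservoir loses heat Q, so ΔS_hot = −Q/T_H = −65500/570 = -115 J/K.

ΔS_hot = -115 J/K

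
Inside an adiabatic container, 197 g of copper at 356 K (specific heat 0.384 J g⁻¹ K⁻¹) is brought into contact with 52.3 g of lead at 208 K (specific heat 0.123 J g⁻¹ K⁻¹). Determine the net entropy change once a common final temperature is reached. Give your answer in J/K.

ΔS_total = 0.738 J/K

Energy balance: T_f = (m₁c₁T₁ + m₂c₂T₂)/(m₁c₁ + m₂c₂) = 344.4 K.
ΔS₁ = m₁c₁ ln(T_f/T₁) = 75.648 × ln(344.4/356) = -2.506 J/K.
ΔS₂ = m₂c₂ ln(T_f/T₂) = 6.4329 × ln(344.4/208) = 3.244 J/K.
ΔS_total = -2.506 + 3.244 = 0.738 J/K.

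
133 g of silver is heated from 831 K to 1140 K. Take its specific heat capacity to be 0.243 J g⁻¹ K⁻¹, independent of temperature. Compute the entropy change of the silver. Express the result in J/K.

ΔS = 10.2 J/K

ΔS = ∫dQ_rev/T = m c ln(T₂/T₁) = 133 × 0.243 × ln(1140/831) = 10.2 J/K.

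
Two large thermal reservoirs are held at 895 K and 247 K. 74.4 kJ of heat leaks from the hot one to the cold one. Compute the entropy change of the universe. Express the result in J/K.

ΔS_total = 218 J/K

ΔS_hot = −Q/T_H = −74400/895 = -83.13 J/K and ΔS_cold = +Q/T_C = 74400/247 = 301.2 J/K.
ΔS_total = -83.13 + 301.2 = 218 J/K, positive as the second law requires.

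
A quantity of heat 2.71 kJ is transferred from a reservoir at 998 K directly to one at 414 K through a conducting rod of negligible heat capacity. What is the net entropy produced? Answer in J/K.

ΔS_total = 3.83 J/K

ΔS_hot = −Q/T_H = −2710/998 = -2.715 J/K and ΔS_cold = +Q/T_C = 2710/414 = 6.546 J/K.
ΔS_total = -2.715 + 6.546 = 3.83 J/K, positive as the second law requires.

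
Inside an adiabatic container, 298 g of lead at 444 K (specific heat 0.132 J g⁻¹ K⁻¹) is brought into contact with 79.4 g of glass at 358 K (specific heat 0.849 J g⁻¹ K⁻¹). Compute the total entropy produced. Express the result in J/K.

Energy balance: T_f = (m₁c₁T₁ + m₂c₂T₂)/(m₁c₁ + m₂c₂) = 389.69 K.
ΔS₁ = m₁c₁ ln(T_f/T₁) = 39.336 × ln(389.69/444) = -5.132 J/K.
ΔS₂ = m₂c₂ ln(T_f/T₂) = 67.4106 × ln(389.69/358) = 5.718 J/K.
ΔS_total = -5.132 + 5.718 = 0.586 J/K.

ΔS_total = 0.586 J/K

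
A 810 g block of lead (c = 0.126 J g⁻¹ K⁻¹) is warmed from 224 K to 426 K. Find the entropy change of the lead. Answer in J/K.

ΔS = 65.6 J/K

ΔS = ∫dQ_rev/T = m c ln(T₂/T₁) = 810 × 0.126 × ln(426/224) = 65.6 J/K.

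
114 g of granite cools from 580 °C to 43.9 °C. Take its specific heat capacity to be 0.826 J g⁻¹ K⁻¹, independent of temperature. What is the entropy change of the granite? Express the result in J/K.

In kelvin: T₁ = 853.15 K, T₂ = 317.05 K. ΔS = ∫dQ_rev/T = m c ln(T₂/T₁) = 114 × 0.826 × ln(317.05/853.15) = -93.2 J/K.

ΔS = -93.2 J/K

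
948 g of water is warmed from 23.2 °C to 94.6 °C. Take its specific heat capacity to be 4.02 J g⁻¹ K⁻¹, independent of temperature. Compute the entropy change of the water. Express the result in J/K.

In kelvin: T₁ = 296.35 K, T₂ = 367.75 K. ΔS = ∫dQ_rev/T = m c ln(T₂/T₁) = 948 × 4.02 × ln(367.75/296.35) = 823 J/K.

ΔS = 823 J/K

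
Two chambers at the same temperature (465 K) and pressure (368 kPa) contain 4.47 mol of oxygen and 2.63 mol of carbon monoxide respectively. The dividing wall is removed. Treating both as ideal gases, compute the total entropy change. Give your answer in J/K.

ΔS_mix = 38.9 J/K

Mole fractions: x_A = 4.47/7.1 = 0.63, x_B = 0.37.
ΔS_mix = −R(n_A ln x_A + n_B ln x_B) = −8.314 × (4.47 ln 0.63 + 2.63 ln 0.37) = 38.9 J/K.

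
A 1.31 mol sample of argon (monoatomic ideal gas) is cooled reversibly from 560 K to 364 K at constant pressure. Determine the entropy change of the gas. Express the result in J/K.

ΔS = -11.7 J/K

At constant pressure, ΔS = nC_p ln(T₂/T₁) with C_p = 5R/2 = 20.79 J mol⁻¹ K⁻¹.
ΔS = 1.31 × 20.79 × ln(364/560) = -11.7 J/K.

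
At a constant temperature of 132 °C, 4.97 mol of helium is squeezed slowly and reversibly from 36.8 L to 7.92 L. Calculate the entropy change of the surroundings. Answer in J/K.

ΔS_surr = 63.5 J/K

For an isothermal ideal gas ΔS_gas = nR ln(V₂/V₁) = 4.97 × 8.314 × ln(7.92/36.8) = -63.5 J/K.
The process is reversible, so ΔS_surr = −ΔS_gas = 63.5 J/K and ΔS_universe = 0.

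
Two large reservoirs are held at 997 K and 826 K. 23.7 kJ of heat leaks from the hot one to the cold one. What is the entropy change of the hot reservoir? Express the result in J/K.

The hot reservoir loses heat Q, so ΔS_hot = −Q/T_H = −23700/997 = -23.8 J/K.

ΔS_hot = -23.8 J/K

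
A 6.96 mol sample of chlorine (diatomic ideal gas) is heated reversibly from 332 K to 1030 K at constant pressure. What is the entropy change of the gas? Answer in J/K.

ΔS = 229 J/K

At constant pressure, ΔS = nC_p ln(T₂/T₁) with C_p = 7R/2 = 29.1 J mol⁻¹ K⁻¹.
ΔS = 6.96 × 29.1 × ln(1030/332) = 229 J/K.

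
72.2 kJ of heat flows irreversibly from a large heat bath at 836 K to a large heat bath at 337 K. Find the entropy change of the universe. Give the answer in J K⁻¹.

ΔS_hot = −Q/T_H = −72200/836 = -86.36 J/K and ΔS_cold = +Q/T_C = 72200/337 = 214.2 J/K.
ΔS_total = -86.36 + 214.2 = 128 J/K, positive as the second law requires.

ΔS_total = 128 J/K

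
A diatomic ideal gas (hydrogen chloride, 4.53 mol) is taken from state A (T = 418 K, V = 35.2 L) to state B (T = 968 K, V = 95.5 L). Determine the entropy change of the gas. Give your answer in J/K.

Entropy is a state function: ΔS = nC_V ln(T₂/T₁) + nR ln(V₂/V₁), with C_V = 5R/2 = 20.79 J mol⁻¹ K⁻¹ for a diatomic ideal gas.
ΔS = 4.53 × [20.79 × ln(968/418) + 8.314 × ln(95.5/35.2)] = 117 J/K.

ΔS = 117 J/K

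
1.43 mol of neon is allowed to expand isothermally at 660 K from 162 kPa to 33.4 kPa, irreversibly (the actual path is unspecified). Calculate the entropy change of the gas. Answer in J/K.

ΔS_gas = 18.8 J/K

Entropy is a state function, so ΔS_gas depends only on the end states.
For an isothermal ideal gas ΔS_gas = nR ln(P₁/P₂) = 1.43 × 8.314 × ln(162/33.4) = 18.8 J/K.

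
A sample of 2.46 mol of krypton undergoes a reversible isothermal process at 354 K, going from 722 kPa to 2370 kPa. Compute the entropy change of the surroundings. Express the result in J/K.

For an isothermal ideal gas ΔS_gas = nR ln(P₁/P₂) = 2.46 × 8.314 × ln(722/2370) = -24.3 J/K.
The process is reversible, so ΔS_surr = −ΔS_gas = 24.3 J/K and ΔS_universe = 0.

ΔS_surr = 24.3 J/K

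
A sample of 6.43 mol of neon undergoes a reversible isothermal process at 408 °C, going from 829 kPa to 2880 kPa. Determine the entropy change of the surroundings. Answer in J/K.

For an isothermal ideal gas ΔS_gas = nR ln(P₁/P₂) = 6.43 × 8.314 × ln(829/2880) = -66.6 J/K.
The process is reversible, so ΔS_surr = −ΔS_gas = 66.6 J/K and ΔS_universe = 0.

ΔS_surr = 66.6 J/K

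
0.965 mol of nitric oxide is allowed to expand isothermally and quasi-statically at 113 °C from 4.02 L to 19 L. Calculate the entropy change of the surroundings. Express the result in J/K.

ΔS_surr = -12.5 J/K

For an isothermal ideal gas ΔS_gas = nR ln(V₂/V₁) = 0.965 × 8.314 × ln(19/4.02) = 12.5 J/K.
The process is reversible, so ΔS_surr = −ΔS_gas = -12.5 J/K and ΔS_universe = 0.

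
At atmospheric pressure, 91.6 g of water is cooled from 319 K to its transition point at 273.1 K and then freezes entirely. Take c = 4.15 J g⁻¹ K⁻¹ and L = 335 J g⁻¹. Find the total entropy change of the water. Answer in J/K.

ΔS = -171 J/K

Cooling step: ΔS₁ = m c ln(T_tr/T_i) = 91.6 × 4.15 × ln(273.1/319) = -59.06 J/K.
Phase change: ΔS₂ = −mL/T_tr = −91.6 × 335 / 273.1 = -112.4 J/K.
ΔS_total = (-59.06) + (-112.4) = -171 J/K.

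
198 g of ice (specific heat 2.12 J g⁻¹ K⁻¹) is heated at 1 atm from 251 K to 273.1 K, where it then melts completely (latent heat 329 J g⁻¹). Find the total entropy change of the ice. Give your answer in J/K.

Warming step: ΔS₁ = m c ln(T_tr/T_i) = 198 × 2.12 × ln(273.1/251) = 35.42 J/K.
Phase change: ΔS₂ = +mL/T_tr = 198 × 329 / 273.1 = 238.5 J/K.
ΔS_total = (35.42) + (238.5) = 274 J/K.

ΔS = 274 J/K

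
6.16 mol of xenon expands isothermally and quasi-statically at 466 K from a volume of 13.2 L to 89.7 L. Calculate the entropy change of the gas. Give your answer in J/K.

For an isothermal ideal gas ΔS_gas = nR ln(V₂/V₁) = 6.16 × 8.314 × ln(89.7/13.2) = 98.1 J/K.

ΔS_gas = 98.1 J/K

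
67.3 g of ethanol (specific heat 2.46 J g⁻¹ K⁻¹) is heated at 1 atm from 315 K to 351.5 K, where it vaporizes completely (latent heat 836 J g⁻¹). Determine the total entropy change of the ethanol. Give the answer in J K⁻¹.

ΔS = 178 J/K

Warming step: ΔS₁ = m c ln(T_tr/T_i) = 67.3 × 2.46 × ln(351.5/315) = 18.15 J/K.
Phase change: ΔS₂ = +mL/T_tr = 67.3 × 836 / 351.5 = 160.1 J/K.
ΔS_total = (18.15) + (160.1) = 178 J/K.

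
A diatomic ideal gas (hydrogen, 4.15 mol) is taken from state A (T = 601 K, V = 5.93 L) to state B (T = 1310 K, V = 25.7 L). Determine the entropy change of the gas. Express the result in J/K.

ΔS = 118 J/K

Entropy is a state function: ΔS = nC_V ln(T₂/T₁) + nR ln(V₂/V₁), with C_V = 5R/2 = 20.79 J mol⁻¹ K⁻¹ for a diatomic ideal gas.
ΔS = 4.15 × [20.79 × ln(1310/601) + 8.314 × ln(25.7/5.93)] = 118 J/K.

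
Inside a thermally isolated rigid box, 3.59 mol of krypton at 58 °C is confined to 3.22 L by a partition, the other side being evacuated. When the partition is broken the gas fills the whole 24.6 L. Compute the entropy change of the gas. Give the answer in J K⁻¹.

ΔS_gas = 60.7 J/K

For an ideal gas in free expansion Q = 0 and W = 0, so T is unchanged.
Entropy is a state function; using a reversible isothermal path, ΔS_gas = nR ln(V₂/V₁) = 3.59 × 8.314 × ln(24.6/3.22) = 60.7 J/K.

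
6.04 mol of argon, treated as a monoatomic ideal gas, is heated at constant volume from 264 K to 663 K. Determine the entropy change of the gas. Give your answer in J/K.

At constant volume, ΔS = nC_V ln(T₂/T₁) with C_V = 3R/2 = 12.47 J mol⁻¹ K⁻¹.
ΔS = 6.04 × 12.47 × ln(663/264) = 69.4 J/K.

ΔS = 69.4 J/K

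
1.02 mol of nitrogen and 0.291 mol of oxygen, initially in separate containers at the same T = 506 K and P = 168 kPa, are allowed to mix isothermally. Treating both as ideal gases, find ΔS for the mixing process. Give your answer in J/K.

ΔS_mix = 5.77 J/K

Mole fractions: x_A = 1.02/1.31 = 0.778, x_B = 0.222.
ΔS_mix = −R(n_A ln x_A + n_B ln x_B) = −8.314 × (1.02 ln 0.778 + 0.291 ln 0.222) = 5.77 J/K.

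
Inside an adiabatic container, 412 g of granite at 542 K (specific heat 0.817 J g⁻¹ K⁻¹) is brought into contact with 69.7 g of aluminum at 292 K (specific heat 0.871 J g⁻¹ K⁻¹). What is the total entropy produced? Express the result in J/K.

Energy balance: T_f = (m₁c₁T₁ + m₂c₂T₂)/(m₁c₁ + m₂c₂) = 503.8 K.
ΔS₁ = m₁c₁ ln(T_f/T₁) = 336.604 × ln(503.8/542) = -24.6 J/K.
ΔS₂ = m₂c₂ ln(T_f/T₂) = 60.7087 × ln(503.8/292) = 33.11 J/K.
ΔS_total = -24.6 + 33.11 = 8.51 J/K.

ΔS_total = 8.51 J/K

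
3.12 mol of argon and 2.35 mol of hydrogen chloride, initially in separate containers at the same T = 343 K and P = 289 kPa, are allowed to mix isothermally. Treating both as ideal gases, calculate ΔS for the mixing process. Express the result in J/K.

ΔS_mix = 31.1 J/K

Mole fractions: x_A = 3.12/5.47 = 0.57, x_B = 0.43.
ΔS_mix = −R(n_A ln x_A + n_B ln x_B) = −8.314 × (3.12 ln 0.57 + 2.35 ln 0.43) = 31.1 J/K.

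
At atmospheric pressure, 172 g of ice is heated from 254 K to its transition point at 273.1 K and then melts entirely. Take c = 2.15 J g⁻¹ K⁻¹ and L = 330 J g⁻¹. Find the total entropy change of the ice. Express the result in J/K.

ΔS = 235 J/K

Warming step: ΔS₁ = m c ln(T_tr/T_i) = 172 × 2.15 × ln(273.1/254) = 26.81 J/K.
Phase change: ΔS₂ = +mL/T_tr = 172 × 330 / 273.1 = 207.8 J/K.
ΔS_total = (26.81) + (207.8) = 235 J/K.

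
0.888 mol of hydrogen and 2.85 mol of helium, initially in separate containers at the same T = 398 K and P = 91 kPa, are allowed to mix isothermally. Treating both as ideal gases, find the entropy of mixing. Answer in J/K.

ΔS_mix = 17 J/K

Mole fractions: x_A = 0.888/3.74 = 0.238, x_B = 0.762.
ΔS_mix = −R(n_A ln x_A + n_B ln x_B) = −8.314 × (0.888 ln 0.238 + 2.85 ln 0.762) = 17 J/K.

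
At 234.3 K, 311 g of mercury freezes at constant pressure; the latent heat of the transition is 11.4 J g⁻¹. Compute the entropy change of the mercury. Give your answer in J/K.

ΔS = -15.1 J/K

Heat released by the substance: Q = −mL = −311 × 11.4 = −3545.4 J.
At constant T, ΔS = Q_rev/T = −3545.4 / 234.3 = -15.1 J/K.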